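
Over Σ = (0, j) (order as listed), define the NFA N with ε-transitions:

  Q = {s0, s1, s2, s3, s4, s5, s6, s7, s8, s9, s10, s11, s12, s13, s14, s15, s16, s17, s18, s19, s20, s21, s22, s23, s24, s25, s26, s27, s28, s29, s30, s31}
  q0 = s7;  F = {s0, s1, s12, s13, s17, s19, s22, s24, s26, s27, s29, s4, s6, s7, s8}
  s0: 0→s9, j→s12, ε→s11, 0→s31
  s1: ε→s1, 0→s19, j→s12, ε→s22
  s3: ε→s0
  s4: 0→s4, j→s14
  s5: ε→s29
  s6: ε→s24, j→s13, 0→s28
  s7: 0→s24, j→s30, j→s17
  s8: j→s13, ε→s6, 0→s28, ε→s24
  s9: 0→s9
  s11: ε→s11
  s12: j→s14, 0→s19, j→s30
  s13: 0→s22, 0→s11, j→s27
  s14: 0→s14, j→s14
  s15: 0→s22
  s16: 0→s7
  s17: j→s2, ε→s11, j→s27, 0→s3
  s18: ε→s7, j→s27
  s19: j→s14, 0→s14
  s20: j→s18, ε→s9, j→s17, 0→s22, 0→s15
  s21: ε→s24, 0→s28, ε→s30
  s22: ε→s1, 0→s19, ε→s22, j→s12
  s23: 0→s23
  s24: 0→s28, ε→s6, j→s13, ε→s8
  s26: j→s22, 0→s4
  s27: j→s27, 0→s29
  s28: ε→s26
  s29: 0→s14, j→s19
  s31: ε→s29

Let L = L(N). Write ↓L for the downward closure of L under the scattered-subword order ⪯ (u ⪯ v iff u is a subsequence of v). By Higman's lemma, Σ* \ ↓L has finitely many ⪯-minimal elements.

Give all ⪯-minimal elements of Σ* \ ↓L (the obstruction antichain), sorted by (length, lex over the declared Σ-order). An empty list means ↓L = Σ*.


Antichain: [000j, j000, j0jj, jj00, 00j00, 00jjj].

|Q|=32, |F|=15, |δ|=67 (20 ε).
min D↑ (13 st, q0=0, F={11}): 0:0→1,j→2 1:0→3,j→4 2:0→5,j→6 3:0→7,j→8 4:0→8,j→6 5:0→9,j→10 6:0→9,j→6 7:0→7,j→11 8:0→12,j→10 9:0→11,j→12 10:0→12,j→11 11:0→11,j→11 12:0→11,j→11.
'000j': N↓-sim [23, 20, 13, 4, 1] end={s14} rej; 4/4 deletions ∈↓L.
'j000': N↓-sim [23, 16, 12, 5, 2] end={s14,s9} ∉↓L; 4/4 single-dels accept.
'j0jj': |S_i|=[23, 16, 12, 4, 2] end={s14,s30} ∉↓L; 4/4 deletions ∈↓L.
'jj00': N↓-sim [23, 16, 7, 3, 1] end={s14} rej; 4/4 del acc.
'00j00': |S_i|=[23, 20, 13, 6, 2, 1] end={s14} rej; 5/5 del acc.
'00jjj': N↓-sim [23, 20, 13, 6, 4, 2] end={s14,s30} rej; 5/5 del acc.
6 obstructions.


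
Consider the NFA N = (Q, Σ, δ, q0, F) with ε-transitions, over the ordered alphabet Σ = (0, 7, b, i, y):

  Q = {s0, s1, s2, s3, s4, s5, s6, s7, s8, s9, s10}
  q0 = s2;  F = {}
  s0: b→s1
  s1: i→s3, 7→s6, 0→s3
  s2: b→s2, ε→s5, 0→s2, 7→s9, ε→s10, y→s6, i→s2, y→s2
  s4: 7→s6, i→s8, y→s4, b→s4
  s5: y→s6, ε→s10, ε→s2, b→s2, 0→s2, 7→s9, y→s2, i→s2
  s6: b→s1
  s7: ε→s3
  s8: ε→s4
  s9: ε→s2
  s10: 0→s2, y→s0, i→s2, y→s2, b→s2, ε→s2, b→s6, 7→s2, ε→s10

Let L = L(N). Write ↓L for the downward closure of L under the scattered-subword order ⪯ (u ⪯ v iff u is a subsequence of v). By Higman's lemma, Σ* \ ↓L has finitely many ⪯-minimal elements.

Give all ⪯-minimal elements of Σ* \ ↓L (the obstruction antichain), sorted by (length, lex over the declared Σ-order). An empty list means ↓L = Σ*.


|Q|=11, |F|=0, |δ|=37 (9 ε).
min D↑ (1 st, q0=0, F={0}): 0:0→0,7→0,b→0,i→0,y→0 [Hopcroft].
ε ∈ L(D↑) ⇒ ↓L = ∅.

A = [ε].


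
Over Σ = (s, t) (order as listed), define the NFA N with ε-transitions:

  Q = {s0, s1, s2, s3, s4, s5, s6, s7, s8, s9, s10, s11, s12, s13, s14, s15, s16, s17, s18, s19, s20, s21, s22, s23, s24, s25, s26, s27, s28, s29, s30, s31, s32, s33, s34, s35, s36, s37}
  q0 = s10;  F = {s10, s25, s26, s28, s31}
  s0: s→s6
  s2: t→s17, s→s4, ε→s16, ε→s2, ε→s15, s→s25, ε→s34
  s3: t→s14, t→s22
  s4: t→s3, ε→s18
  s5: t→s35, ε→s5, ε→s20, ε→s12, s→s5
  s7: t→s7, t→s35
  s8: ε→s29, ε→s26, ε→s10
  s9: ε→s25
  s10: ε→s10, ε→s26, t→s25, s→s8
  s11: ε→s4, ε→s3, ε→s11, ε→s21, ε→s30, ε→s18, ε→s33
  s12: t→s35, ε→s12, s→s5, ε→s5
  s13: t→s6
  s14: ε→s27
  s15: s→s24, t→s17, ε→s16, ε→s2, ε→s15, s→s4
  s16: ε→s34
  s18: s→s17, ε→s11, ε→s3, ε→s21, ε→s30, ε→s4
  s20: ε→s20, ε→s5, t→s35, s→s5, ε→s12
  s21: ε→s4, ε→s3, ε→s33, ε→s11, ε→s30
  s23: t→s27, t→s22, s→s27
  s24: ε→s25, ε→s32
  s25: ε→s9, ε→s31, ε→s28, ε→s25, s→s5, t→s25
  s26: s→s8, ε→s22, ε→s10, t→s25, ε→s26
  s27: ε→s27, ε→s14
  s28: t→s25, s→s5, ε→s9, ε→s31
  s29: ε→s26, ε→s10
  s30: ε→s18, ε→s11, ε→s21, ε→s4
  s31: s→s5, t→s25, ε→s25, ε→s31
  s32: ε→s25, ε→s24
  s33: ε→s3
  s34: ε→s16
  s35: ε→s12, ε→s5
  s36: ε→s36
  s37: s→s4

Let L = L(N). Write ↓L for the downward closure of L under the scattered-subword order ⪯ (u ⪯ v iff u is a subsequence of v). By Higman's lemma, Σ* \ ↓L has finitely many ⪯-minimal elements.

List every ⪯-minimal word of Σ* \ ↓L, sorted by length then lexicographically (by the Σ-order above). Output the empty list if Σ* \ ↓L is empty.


|Q|=38, |F|=5, |δ|=103 (69 ε).
min D↑ (3 st, q0=0, F={2}): 0:s→0,t→1 1:s→2,t→1 2:s→2,t→2 (ε-aug+det+¬).
'ts': run [13, 8, 4] end={s12,s20,s35,s5} — reject; 2/2 single-dels accept.
1 words, ⪯-incomp.

min(Σ*\↓L) = [ts].


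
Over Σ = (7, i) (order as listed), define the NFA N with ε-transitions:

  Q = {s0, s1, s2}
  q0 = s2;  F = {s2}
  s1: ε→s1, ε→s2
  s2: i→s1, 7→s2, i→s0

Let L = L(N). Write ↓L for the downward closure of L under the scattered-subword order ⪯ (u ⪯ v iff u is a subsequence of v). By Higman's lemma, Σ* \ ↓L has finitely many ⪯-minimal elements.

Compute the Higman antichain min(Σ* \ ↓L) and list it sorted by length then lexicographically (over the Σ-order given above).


Antichain: [].

|Q|=3, |F|=1, |δ|=5 (2 ε).
min D↑ (1 st, q0=0, F={}): 0:7→0,i→0.
L(D↑) = ∅ ⇒ ↓L = Σ*.


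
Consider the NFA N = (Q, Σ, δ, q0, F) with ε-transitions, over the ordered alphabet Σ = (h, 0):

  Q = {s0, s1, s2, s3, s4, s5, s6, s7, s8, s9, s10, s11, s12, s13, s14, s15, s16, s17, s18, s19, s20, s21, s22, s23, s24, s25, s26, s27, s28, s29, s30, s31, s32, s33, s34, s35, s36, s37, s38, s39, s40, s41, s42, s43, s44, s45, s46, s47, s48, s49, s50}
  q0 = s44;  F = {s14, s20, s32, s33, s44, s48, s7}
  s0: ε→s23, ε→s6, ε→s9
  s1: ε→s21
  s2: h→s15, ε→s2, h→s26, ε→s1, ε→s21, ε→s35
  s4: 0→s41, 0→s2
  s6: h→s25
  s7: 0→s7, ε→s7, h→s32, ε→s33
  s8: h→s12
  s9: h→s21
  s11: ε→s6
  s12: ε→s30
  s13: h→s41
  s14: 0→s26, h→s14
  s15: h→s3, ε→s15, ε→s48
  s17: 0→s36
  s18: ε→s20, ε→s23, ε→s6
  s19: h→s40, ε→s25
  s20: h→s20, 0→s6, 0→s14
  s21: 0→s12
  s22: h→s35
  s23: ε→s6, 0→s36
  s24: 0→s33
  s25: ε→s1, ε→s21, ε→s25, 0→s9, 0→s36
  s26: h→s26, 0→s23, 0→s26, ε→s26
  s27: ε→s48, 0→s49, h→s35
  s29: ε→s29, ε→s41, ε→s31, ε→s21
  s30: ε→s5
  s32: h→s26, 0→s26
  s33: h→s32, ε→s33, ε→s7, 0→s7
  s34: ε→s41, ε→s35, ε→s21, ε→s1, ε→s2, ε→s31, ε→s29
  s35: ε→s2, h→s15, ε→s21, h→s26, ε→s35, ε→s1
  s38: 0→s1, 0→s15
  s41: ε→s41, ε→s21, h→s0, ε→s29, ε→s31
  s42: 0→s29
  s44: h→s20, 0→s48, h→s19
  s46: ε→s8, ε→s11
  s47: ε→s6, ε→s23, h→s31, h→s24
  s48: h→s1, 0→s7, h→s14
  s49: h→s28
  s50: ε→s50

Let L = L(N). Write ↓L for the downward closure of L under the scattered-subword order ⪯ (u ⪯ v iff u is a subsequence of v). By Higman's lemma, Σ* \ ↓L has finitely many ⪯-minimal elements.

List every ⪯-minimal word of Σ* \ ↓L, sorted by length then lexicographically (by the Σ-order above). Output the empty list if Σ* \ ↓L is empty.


Antichain: [h00, 0h0, 00hh].

|Q|=51, |F|=7, |δ|=99 (51 ε).
min D↑ (7 st, q0=0, F={5}): 0:h→1,0→2 1:h→1,0→3 2:h→3,0→4 3:h→3,0→5 4:h→6,0→4 5:h→5,0→5 6:h→5,0→5 (ε-aug+det+¬).
'h00': N↓-sim [20, 16, 12, 11] end={s1,s12,s21,s23,s25,s26,s30,s36,s5,s6,s9} rej; 3/3 deletions ∈↓L.
'0h0': run [20, 16, 13, 11] end={s1,s12,s21,s23,s25,s26,s30,s36,s5,s6,s9} ∉↓L; 3/3 deletions ∈↓L.
'00hh': |S_i|=[20, 16, 14, 12, 11] end={s1,s12,s21,s23,s25,s26,s30,s36,s5,s6,s9} ∉↓L; 4/4 single-dels accept.
3 words, ⪯-incomp.


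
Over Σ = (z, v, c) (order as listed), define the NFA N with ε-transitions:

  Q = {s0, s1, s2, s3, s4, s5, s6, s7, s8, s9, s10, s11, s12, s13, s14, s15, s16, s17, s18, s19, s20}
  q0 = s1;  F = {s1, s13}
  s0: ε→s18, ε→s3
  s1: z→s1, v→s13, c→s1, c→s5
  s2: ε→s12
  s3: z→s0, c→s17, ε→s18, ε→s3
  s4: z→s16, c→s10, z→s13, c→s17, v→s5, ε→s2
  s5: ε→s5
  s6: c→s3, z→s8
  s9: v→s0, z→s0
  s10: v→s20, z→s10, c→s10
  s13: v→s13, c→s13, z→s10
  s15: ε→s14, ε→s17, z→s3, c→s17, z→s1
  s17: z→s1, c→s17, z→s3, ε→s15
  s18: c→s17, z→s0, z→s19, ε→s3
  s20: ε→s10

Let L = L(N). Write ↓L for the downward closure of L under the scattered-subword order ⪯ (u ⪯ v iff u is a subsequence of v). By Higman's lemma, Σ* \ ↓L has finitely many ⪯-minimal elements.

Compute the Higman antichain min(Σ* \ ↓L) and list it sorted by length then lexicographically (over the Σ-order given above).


A = [vz].

|Q|=21, |F|=2, |δ|=42 (12 ε).
min D↑ (3 st, q0=0, F={2}): 0:z→0,v→1,c→0 1:z→2,v→1,c→1 2:z→2,v→2,c→2 (ε-aug+det+¬).
'vz': |S_i|=[5, 3, 2] end={s10,s20} rej; 2/2 deletions ∈↓L.
1 words, ⪯-incomp.


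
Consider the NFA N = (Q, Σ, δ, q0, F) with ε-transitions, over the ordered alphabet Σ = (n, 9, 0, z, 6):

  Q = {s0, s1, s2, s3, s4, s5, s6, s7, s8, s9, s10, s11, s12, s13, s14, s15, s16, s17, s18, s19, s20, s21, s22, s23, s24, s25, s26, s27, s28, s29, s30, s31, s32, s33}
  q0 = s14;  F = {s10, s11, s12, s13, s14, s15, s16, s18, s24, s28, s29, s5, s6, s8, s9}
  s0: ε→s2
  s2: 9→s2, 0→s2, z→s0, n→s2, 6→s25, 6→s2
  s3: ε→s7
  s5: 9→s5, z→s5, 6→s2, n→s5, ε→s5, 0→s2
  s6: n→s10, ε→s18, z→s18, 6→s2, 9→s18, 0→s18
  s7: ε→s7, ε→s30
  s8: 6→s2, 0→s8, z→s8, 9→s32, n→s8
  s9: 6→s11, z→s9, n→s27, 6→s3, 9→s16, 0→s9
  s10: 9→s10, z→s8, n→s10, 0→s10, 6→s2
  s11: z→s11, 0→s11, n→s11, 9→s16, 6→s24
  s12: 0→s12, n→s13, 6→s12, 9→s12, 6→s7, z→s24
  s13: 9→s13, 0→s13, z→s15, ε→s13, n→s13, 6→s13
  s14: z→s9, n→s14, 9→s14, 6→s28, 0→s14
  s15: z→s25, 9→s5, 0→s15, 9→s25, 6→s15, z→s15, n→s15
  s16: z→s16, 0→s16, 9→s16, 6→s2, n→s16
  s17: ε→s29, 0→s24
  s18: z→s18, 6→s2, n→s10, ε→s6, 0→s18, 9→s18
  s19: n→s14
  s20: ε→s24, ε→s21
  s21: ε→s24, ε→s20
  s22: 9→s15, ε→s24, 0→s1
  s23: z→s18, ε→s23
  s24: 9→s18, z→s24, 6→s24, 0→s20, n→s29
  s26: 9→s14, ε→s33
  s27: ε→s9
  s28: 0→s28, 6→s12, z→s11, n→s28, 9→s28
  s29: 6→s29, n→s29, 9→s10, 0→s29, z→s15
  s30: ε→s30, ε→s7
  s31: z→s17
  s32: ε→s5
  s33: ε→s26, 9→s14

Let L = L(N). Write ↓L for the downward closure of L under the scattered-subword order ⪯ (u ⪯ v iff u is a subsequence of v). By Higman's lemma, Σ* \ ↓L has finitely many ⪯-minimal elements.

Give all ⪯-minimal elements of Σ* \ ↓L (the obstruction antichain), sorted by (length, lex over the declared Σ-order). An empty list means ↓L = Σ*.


|Q|=34, |F|=15, |δ|=114 (21 ε).
min D↑ (15 st, q0=0, F={6}): 0:n→0,9→0,0→0,z→1,6→2 1:n→1,9→3,0→1,z→1,6→4 2:n→2,9→2,0→2,z→4,6→5 3:n→3,9→3,0→3,z→3,6→6 4:n→4,9→3,0→4,z→4,6→7 5:n→8,9→5,0→5,z→7,6→5 6:n→6,9→6,0→6,z→6,6→6 7:n→9,9→10,0→7,z→7,6→7 8:n→8,9→8,0→8,z→11,6→8 9:n→9,9→12,0→9,z→11,6→9 10:n→12,9→10,0→10,z→10,6→6 11:n→11,9→13,0→11,z→11,6→11 12:n→12,9→12,0→12,z→14,6→6 13:n→13,9→13,0→6,z→13,6→6 14:n→14,9→13,0→14,z→14,6→6.
'z96': N↓-sim [25, 21, 10, 3] end={s0,s2,s25} rej; 3/3 single-dels accept.
'66nz90': |S_i|=[25, 22, 18, 10, 7, 5, 3] end={s0,s2,s25} — reject; 6/6 del acc.
2 minimals (antichain).

A = [z96, 66nz90].


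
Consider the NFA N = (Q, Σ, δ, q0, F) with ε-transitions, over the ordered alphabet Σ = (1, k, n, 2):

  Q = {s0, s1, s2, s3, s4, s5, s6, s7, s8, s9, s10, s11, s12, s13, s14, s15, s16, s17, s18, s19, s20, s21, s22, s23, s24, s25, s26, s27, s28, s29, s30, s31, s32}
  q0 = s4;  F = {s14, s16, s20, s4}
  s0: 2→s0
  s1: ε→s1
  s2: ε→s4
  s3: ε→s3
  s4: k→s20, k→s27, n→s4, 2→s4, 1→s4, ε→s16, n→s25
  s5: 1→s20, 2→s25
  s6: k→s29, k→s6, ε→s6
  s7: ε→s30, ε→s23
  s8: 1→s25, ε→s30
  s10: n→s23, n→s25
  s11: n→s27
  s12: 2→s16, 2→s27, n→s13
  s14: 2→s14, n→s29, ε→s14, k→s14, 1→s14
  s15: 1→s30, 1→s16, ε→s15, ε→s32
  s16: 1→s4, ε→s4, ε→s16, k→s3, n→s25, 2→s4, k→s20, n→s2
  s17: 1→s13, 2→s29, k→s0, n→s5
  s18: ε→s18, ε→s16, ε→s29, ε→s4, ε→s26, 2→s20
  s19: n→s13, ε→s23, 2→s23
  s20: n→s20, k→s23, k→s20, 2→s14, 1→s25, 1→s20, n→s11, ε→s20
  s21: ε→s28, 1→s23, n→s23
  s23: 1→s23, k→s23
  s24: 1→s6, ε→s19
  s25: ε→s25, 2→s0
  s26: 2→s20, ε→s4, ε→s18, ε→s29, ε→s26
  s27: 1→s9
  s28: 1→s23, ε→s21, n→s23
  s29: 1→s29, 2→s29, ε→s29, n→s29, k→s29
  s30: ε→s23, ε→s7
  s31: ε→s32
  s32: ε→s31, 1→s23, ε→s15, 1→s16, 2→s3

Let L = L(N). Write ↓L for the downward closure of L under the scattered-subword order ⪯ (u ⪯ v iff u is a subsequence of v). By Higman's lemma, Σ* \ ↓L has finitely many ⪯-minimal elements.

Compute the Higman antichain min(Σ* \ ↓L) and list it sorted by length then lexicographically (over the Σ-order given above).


|Q|=33, |F|=4, |δ|=95 (34 ε).
min D↑ (4 st, q0=0, F={3}): 0:1→0,k→1,n→0,2→0 1:1→1,k→1,n→1,2→2 2:1→2,k→2,n→3,2→2 3:1→3,k→3,n→3,2→3 (ε-aug+det+¬).
'k2n': |S_i|=[13, 10, 3, 1] end={s29} ∉↓L; 3/3 deletions ∈↓L.
1 words, ⪯-incomp.

min(Σ*\↓L) = [k2n].


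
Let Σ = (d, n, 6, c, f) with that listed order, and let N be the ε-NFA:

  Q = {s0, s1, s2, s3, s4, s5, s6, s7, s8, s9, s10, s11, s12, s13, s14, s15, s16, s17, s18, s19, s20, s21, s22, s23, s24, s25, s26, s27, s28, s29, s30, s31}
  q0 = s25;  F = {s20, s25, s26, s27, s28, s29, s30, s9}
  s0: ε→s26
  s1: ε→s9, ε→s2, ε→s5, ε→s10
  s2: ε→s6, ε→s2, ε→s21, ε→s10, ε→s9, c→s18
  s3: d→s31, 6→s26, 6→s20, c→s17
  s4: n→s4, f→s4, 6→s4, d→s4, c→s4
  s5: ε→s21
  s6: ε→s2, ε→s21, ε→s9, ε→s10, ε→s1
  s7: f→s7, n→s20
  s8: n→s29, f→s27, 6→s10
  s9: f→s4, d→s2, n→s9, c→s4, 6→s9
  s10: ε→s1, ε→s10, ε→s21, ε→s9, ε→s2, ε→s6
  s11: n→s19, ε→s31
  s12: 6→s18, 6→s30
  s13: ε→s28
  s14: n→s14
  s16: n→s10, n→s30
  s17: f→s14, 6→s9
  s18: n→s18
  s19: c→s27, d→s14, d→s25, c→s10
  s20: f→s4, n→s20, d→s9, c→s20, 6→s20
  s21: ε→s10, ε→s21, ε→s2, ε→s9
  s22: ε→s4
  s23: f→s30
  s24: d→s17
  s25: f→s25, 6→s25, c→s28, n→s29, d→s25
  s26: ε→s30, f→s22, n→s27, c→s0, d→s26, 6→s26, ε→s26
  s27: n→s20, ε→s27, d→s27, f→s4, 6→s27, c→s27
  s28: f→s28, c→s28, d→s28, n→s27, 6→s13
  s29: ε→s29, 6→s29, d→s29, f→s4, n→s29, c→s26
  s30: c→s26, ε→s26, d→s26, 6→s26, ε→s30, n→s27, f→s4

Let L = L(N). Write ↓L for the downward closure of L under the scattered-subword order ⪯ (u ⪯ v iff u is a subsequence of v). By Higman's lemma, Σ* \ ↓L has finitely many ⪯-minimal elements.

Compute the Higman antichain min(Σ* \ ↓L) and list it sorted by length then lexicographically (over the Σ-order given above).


|Q|=32, |F|=8, |δ|=105 (35 ε).
min D↑ (8 st, q0=0, F={4}): 0:d→0,n→1,6→0,c→2,f→0 1:d→1,n→1,6→1,c→3,f→4 2:d→2,n→5,6→2,c→2,f→2 3:d→3,n→5,6→3,c→3,f→4 4:d→4,n→4,6→4,c→4,f→4 5:d→5,n→6,6→5,c→5,f→4 6:d→7,n→6,6→6,c→6,f→4 7:d→7,n→7,6→7,c→4,f→4 (ε-aug+det+¬).
'nf': N↓-sim [19, 16, 2] end={s22,s4} rej; 2/2 del acc.
'cnndc': N↓-sim [19, 17, 11, 10, 9, 2] end={s18,s4} ∉↓L; 5/5 single-dels accept.
2 minimals (antichain).

A = [nf, cnndc].


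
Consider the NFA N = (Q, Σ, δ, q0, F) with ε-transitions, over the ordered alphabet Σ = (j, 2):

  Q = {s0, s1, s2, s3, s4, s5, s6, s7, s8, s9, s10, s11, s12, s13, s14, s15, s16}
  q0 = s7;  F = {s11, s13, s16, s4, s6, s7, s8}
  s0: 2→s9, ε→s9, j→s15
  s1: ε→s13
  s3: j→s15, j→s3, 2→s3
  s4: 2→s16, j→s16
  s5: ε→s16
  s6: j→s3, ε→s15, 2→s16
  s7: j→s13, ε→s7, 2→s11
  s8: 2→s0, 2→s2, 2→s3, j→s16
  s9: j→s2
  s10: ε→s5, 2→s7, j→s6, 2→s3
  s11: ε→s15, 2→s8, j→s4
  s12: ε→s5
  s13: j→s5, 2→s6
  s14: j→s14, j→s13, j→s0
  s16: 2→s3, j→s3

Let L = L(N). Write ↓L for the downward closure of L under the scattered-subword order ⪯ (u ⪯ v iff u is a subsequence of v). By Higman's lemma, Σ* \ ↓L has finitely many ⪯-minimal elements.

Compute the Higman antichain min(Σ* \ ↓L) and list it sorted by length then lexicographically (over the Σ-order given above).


min(Σ*\↓L) = [jjj, jj2, j2j, 222, 22jj].

|Q|=17, |F|=7, |δ|=36 (8 ε).
min D↑ (8 st, q0=0, F={7}): 0:j→1,2→2 1:j→3,2→4 2:j→5,2→6 3:j→7,2→7 4:j→7,2→3 5:j→3,2→3 6:j→3,2→7 7:j→7,2→7 [Hopcroft].
'jjj': N↓-sim [13, 8, 4, 2] end={s15,s3} rej; 3/3 single-dels accept.
'jj2': N↓-sim [13, 8, 4, 2] end={s15,s3} — reject; 3/3 single-dels accept.
'j2j': run [13, 8, 4, 2] end={s15,s3} ∉↓L; 3/3 deletions ∈↓L.
'222': run [13, 10, 7, 5] end={s0,s15,s2,s3,s9} — reject; 3/3 deletions ∈↓L.
'22jj': run [13, 10, 7, 4, 2] end={s15,s3} ∉↓L; 4/4 del acc.
5 words, ⪯-incomp.


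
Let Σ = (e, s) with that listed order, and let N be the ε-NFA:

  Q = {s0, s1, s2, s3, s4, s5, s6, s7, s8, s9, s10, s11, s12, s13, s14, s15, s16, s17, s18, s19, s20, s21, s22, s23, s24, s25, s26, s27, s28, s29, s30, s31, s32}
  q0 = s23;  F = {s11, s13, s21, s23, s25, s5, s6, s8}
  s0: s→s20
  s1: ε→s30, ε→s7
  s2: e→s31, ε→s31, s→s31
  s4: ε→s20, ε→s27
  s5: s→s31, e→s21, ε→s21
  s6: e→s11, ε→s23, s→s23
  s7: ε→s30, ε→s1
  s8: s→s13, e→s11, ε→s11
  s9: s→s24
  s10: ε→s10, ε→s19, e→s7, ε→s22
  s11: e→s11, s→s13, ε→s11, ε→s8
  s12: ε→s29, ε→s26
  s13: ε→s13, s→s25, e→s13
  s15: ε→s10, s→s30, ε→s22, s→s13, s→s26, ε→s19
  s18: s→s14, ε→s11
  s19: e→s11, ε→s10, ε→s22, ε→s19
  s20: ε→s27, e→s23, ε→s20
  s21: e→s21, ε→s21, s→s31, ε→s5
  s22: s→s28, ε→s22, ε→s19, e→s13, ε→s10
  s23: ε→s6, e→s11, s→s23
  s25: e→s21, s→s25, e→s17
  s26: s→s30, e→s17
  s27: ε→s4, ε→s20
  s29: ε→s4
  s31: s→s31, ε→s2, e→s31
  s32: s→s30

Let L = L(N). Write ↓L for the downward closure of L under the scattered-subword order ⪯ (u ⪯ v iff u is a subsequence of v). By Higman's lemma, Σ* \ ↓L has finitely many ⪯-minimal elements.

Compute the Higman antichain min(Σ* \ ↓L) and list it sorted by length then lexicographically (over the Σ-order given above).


A = [esses].

|Q|=33, |F|=8, |δ|=72 (37 ε).
min D↑ (6 st, q0=0, F={5}): 0:e→1,s→0 1:e→1,s→2 2:e→2,s→3 3:e→4,s→3 4:e→4,s→5 5:e→5,s→5 [Hopcroft].
'esses': N↓-sim [11, 9, 7, 6, 5, 2] end={s2,s31} rej; 5/5 single-dels accept.
1 obstructions.


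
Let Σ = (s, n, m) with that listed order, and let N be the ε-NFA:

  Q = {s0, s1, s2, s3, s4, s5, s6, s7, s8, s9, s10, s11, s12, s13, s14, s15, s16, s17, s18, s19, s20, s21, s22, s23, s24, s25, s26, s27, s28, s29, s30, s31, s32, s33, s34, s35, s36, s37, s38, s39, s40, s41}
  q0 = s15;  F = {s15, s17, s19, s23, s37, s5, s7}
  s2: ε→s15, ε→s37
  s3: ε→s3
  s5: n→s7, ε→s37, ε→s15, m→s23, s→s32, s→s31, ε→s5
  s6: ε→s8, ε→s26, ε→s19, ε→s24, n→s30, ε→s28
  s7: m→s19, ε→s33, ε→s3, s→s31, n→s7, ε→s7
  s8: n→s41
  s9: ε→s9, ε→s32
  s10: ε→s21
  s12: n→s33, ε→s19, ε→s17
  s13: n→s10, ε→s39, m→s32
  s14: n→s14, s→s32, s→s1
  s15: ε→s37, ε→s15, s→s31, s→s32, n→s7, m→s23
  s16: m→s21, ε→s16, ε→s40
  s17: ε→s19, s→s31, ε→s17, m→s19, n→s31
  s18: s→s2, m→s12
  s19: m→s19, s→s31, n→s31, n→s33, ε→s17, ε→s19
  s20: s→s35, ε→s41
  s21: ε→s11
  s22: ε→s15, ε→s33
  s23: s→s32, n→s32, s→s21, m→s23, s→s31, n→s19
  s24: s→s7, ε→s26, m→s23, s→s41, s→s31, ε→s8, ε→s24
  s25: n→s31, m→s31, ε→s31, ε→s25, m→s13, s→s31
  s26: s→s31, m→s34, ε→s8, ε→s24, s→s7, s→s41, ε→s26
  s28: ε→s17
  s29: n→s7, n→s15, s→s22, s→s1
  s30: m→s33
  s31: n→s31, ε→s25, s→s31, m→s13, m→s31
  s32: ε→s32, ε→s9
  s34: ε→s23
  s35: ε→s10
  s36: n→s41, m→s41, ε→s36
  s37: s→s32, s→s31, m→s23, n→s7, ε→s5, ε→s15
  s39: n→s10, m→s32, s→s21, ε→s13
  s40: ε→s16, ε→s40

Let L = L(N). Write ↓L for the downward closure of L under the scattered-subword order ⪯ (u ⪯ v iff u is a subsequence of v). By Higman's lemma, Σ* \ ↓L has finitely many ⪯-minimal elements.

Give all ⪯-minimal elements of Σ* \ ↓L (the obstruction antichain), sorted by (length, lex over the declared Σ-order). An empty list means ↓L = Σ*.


Antichain: [s, nmn, mnn].

|Q|=42, |F|=7, |δ|=118 (52 ε).
min D↑ (5 st, q0=0, F={1}): 0:s→1,n→2,m→3 1:s→1,n→1,m→1 2:s→1,n→2,m→4 3:s→1,n→4,m→3 4:s→1,n→1,m→4.
's': |S_i|=[18, 9] end={s10,s11,s13,s21,s25,s31,s32,s39,s9} ∉↓L; 1/1 single-dels accept.
'nmn': |S_i|=[18, 14, 12, 10] end={s10,s11,s13,s21,s25,s31,s32,s33,s39,s9} ∉↓L; 3/3 deletions ∈↓L.
'mnn': run [18, 13, 12, 10] end={s10,s11,s13,s21,s25,s31,s32,s33,s39,s9} — reject; 3/3 del acc.
3 obstructions.


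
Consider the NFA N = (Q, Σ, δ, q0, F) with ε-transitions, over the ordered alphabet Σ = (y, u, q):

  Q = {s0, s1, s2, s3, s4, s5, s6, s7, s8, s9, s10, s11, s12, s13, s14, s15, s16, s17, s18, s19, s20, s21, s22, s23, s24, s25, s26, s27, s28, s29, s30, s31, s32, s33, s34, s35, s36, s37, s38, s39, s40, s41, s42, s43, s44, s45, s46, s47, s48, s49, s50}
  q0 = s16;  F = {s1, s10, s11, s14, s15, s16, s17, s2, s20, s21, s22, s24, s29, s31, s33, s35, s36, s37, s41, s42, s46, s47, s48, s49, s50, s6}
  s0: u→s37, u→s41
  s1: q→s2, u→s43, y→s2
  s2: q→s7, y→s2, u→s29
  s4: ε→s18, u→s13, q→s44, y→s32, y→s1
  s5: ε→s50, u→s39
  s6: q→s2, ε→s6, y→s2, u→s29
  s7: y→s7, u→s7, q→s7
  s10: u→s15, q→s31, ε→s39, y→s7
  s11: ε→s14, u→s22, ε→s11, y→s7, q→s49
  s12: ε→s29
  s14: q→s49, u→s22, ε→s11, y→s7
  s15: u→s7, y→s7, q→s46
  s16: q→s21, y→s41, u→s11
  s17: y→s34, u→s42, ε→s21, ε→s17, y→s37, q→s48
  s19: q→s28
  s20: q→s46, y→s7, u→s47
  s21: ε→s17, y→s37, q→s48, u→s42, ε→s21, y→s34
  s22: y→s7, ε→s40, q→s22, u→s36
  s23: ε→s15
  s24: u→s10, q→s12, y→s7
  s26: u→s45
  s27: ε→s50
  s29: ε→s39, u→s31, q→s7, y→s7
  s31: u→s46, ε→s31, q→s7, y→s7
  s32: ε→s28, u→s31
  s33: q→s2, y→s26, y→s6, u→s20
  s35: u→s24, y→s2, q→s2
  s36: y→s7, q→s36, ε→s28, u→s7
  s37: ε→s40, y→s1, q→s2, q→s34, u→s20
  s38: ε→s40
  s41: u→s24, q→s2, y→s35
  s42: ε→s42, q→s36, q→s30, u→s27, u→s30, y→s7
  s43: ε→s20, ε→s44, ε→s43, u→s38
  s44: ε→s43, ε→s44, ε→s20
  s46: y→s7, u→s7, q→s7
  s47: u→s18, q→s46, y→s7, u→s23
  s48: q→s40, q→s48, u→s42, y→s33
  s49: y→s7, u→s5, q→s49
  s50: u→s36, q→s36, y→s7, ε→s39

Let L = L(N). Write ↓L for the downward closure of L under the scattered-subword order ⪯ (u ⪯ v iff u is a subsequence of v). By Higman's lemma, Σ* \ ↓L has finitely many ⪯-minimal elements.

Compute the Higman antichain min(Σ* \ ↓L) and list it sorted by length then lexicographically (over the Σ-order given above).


|Q|=51, |F|=26, |δ|=129 (29 ε).
min D↑ (25 st, q0=0, F={7}): 0:y→1,u→2,q→3 1:y→4,u→5,q→6 2:y→7,u→8,q→9 3:y→10,u→11,q→12 4:y→6,u→5,q→6 5:y→7,u→13,q→14 6:y→6,u→14,q→7 7:y→7,u→7,q→7 8:y→7,u→15,q→8 9:y→7,u→16,q→9 10:y→17,u→18,q→6 11:y→7,u→16,q→15 12:y→19,u→11,q→12 13:y→7,u→20,q→21 14:y→7,u→21,q→7 15:y→7,u→7,q→15 16:y→7,u→15,q→15 17:y→6,u→18,q→6 18:y→7,u→22,q→23 19:y→24,u→18,q→6 20:y→7,u→7,q→23 21:y→7,u→23,q→7 22:y→7,u→20,q→23 23:y→7,u→7,q→7 24:y→6,u→14,q→6 [Hopcroft].
'uy': |S_i|=[42, 29, 1] end={s7} ∉↓L; 2/2 del acc.
'yqq': |S_i|=[42, 27, 8, 1] end={s7} — reject; 3/3 deletions ∈↓L.
'yyyq': N↓-sim [42, 27, 23, 6, 1] end={s7} ∉↓L; 4/4 del acc.
'uuuu': run [42, 29, 18, 8, 1] end={s7} rej; 4/4 del acc.
'ququ': |S_i|=[42, 35, 22, 5, 1] end={s7} rej; 4/4 deletions ∈↓L.
'qqyyuq': N↓-sim [42, 35, 27, 15, 9, 6, 1] end={s7} — reject; 6/6 del acc.
6 minimals (antichain).

A = [uy, yqq, yyyq, uuuu, ququ, qqyyuq].


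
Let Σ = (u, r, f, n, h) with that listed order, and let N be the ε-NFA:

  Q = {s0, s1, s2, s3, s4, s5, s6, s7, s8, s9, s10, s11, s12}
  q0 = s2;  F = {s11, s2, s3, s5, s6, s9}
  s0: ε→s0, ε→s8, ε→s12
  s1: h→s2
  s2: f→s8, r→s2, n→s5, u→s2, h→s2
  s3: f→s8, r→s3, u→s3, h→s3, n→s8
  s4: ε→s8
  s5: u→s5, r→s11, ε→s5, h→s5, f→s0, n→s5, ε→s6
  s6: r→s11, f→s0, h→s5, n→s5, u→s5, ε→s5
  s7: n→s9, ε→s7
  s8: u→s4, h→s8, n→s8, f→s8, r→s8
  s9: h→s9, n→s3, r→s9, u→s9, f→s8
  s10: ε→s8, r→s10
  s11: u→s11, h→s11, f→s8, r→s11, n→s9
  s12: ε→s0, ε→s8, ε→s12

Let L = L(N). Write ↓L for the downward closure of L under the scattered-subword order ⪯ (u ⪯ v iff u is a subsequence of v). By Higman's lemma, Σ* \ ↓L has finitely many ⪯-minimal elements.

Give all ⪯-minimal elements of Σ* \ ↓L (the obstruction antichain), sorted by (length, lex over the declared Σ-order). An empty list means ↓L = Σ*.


Antichain: [f, nrnnn].

|Q|=13, |F|=6, |δ|=50 (12 ε).
min D↑ (6 st, q0=0, F={1}): 0:u→0,r→0,f→1,n→2,h→0 1:u→1,r→1,f→1,n→1,h→1 2:u→2,r→3,f→1,n→2,h→2 3:u→3,r→3,f→1,n→4,h→3 4:u→4,r→4,f→1,n→5,h→4 5:u→5,r→5,f→1,n→1,h→5.
'f': |S_i|=[10, 4] end={s0,s12,s4,s8} rej; 1/1 single-dels accept.
'nrnnn': run [10, 9, 5, 4, 3, 2] end={s4,s8} ∉↓L; 5/5 single-dels accept.
2 minimals (antichain).


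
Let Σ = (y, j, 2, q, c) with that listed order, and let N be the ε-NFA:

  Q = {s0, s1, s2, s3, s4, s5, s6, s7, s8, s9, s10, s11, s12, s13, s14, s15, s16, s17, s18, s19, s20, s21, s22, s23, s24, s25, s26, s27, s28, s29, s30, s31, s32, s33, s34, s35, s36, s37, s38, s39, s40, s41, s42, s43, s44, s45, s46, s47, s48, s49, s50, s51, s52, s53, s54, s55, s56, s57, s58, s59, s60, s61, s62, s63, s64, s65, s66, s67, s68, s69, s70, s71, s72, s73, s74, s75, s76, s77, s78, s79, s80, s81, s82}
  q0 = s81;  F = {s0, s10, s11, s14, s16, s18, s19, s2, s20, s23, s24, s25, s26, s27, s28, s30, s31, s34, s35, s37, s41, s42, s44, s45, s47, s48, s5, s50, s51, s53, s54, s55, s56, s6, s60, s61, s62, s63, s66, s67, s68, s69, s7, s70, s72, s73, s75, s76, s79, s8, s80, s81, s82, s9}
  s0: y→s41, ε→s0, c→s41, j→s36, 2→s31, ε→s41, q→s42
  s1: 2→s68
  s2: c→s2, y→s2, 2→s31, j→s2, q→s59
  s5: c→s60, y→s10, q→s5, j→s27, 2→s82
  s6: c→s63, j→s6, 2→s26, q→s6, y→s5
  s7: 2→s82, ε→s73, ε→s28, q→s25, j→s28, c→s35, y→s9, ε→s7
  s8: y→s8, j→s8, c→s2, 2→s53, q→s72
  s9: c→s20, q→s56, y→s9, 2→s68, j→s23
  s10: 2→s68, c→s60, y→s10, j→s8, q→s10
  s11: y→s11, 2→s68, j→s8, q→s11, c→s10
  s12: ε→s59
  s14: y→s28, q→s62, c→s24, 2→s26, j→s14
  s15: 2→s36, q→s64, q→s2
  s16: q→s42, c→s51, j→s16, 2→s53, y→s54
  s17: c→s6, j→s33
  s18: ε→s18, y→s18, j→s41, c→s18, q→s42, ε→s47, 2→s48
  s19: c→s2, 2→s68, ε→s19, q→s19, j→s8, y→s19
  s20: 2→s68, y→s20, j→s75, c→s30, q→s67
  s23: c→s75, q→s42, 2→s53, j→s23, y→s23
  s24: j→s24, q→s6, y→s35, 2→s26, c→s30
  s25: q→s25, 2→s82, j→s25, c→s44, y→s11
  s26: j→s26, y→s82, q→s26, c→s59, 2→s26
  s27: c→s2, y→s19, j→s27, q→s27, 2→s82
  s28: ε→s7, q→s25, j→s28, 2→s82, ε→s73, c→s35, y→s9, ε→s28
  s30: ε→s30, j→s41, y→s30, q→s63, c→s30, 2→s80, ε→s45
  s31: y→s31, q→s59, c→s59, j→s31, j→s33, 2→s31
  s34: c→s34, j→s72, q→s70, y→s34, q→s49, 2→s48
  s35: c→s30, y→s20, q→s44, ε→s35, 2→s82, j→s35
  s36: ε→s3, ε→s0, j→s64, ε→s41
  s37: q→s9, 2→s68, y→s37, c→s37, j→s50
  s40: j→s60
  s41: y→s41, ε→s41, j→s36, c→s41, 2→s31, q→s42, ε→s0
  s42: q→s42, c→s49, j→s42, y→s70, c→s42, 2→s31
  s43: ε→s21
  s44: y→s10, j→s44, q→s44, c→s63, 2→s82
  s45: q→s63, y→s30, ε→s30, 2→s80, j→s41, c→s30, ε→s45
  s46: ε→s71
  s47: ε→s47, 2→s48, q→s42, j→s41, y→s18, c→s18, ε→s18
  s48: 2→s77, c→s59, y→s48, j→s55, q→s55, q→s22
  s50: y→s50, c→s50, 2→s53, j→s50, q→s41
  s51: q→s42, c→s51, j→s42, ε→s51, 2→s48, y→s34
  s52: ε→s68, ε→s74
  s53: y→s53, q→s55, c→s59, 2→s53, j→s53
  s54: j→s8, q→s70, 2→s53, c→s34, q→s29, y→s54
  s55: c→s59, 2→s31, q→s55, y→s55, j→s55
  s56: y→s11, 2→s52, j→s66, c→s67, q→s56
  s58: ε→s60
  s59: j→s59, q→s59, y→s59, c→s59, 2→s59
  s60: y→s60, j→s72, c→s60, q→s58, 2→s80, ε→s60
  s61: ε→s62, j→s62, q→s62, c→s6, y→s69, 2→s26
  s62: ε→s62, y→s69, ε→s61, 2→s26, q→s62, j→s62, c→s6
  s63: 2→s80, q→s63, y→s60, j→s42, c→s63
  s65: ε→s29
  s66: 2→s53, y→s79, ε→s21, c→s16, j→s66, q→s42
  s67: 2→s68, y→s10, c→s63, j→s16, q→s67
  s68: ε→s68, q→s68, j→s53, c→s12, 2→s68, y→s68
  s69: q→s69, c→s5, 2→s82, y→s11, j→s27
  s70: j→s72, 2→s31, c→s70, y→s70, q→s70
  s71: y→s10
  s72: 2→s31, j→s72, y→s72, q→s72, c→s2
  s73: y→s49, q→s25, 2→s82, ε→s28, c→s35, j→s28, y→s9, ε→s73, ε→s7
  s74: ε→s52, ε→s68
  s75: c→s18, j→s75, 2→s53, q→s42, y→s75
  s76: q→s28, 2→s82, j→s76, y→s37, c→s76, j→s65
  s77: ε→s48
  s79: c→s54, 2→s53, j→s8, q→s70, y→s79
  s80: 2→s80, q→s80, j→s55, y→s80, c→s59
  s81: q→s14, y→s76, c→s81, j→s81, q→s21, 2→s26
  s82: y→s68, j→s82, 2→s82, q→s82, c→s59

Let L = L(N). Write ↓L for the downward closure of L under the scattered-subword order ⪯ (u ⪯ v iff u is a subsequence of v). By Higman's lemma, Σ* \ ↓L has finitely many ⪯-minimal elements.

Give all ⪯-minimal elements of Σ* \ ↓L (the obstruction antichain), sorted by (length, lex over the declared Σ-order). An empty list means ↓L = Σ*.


A = [2c, yyjq2q, qqyjcq, qccj2q].

|Q|=83, |F|=54, |δ|=335 (43 ε).
min D↑ (49 st, q0=0, F={7}): 0:y→1,j→0,2→2,q→3,c→0 1:y→4,j→1,2→5,q→6,c→1 2:y→5,j→2,2→2,q→2,c→7 3:y→6,j→3,2→2,q→8,c→9 4:y→4,j→10,2→11,q→12,c→4 5:y→11,j→5,2→5,q→5,c→7 6:y→12,j→6,2→5,q→13,c→14 7:y→7,j→7,2→7,q→7,c→7 8:y→15,j→8,2→2,q→8,c→16 9:y→14,j→9,2→2,q→16,c→17 10:y→10,j→10,2→18,q→19,c→10 11:y→11,j→18,2→11,q→11,c→7 12:y→12,j→20,2→11,q→21,c→22 13:y→23,j→13,2→5,q→13,c→24 14:y→22,j→14,2→5,q→24,c→17 15:y→23,j→25,2→5,q→15,c→26 16:y→26,j→16,2→2,q→16,c→27 17:y→17,j→19,2→28,q→27,c→17 18:y→18,j→18,2→18,q→29,c→7 19:y→19,j→19,2→30,q→31,c→19 20:y→20,j→20,2→18,q→31,c→32 21:y→23,j→33,2→11,q→21,c→34 22:y→22,j→32,2→11,q→34,c→17 23:y→23,j→35,2→11,q→23,c→36 24:y→36,j→24,2→5,q→24,c→27 25:y→37,j→25,2→5,q→25,c→38 26:y→36,j→25,2→5,q→26,c→39 27:y→39,j→31,2→28,q→27,c→27 28:y→28,j→29,2→28,q→28,c→7 29:y→29,j→29,2→30,q→29,c→7 30:y→30,j→30,2→30,q→7,c→7 31:y→40,j→31,2→30,q→31,c→31 32:y→32,j→32,2→18,q→31,c→41 33:y→42,j→33,2→18,q→31,c→43 34:y→36,j→43,2→11,q→34,c→27 35:y→35,j→35,2→18,q→44,c→38 36:y→36,j→35,2→11,q→36,c→39 37:y→37,j→35,2→11,q→37,c→38 38:y→38,j→38,2→30,q→7,c→38 39:y→39,j→44,2→28,q→39,c→39 40:y→40,j→44,2→30,q→40,c→40 41:y→41,j→19,2→45,q→31,c→41 42:y→42,j→35,2→18,q→40,c→46 43:y→46,j→43,2→18,q→31,c→47 44:y→44,j→44,2→30,q→44,c→38 45:y→45,j→29,2→45,q→29,c→7 46:y→46,j→35,2→18,q→40,c→48 47:y→48,j→31,2→45,q→31,c→47 48:y→48,j→44,2→45,q→40,c→48.
'2c': run [69, 15, 2] end={s12,s59} ∉↓L; 2/2 deletions ∈↓L.
'yyjq2q': run [69, 62, 50, 32, 16, 3, 1] end={s59} rej; 6/6 deletions ∈↓L.
'qqyjcq': N↓-sim [69, 64, 45, 29, 13, 5, 1] end={s59} ∉↓L; 6/6 deletions ∈↓L.
'qccj2q': |S_i|=[69, 64, 47, 28, 14, 3, 1] end={s59} ∉↓L; 6/6 del acc.
4 obstructions.


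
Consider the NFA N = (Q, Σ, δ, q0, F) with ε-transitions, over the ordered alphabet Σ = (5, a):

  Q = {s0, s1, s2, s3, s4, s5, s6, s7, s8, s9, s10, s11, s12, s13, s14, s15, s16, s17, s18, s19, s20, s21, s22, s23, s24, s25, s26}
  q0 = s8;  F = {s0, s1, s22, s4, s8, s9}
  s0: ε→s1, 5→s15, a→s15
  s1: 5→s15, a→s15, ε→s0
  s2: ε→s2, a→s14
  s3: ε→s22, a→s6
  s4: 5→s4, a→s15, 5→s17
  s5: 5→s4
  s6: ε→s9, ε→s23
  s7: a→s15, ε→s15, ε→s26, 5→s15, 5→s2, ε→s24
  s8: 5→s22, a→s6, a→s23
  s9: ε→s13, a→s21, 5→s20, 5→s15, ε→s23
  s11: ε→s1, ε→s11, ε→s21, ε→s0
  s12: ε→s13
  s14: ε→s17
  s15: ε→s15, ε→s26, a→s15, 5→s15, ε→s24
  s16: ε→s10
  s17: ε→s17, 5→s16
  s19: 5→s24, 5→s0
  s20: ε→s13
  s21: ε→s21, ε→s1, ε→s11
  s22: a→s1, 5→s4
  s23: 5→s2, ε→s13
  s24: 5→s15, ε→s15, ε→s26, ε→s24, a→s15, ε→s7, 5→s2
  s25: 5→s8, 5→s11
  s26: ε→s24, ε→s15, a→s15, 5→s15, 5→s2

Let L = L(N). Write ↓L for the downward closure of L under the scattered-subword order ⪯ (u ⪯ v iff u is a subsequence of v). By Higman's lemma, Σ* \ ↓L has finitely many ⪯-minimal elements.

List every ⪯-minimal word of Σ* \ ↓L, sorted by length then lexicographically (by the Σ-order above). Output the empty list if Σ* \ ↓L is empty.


|Q|=27, |F|=6, |δ|=68 (33 ε).
min D↑ (6 st, q0=0, F={5}): 0:5→1,a→2 1:5→3,a→4 2:5→5,a→4 3:5→3,a→5 4:5→5,a→5 5:5→5,a→5.
'a5': run [21, 18, 11] end={s10,s13,s14,s15,s16,s17,s2,s20,s24,s26,s7} rej; 2/2 deletions ∈↓L.
'55a': N↓-sim [21, 15, 10, 9] end={s10,s14,s15,s16,s17,s2,s24,s26,s7} ∉↓L; 3/3 del acc.
'5aa': |S_i|=[21, 15, 11, 9] end={s10,s14,s15,s16,s17,s2,s24,s26,s7} ∉↓L; 3/3 del acc.
'aaa': |S_i|=[21, 18, 13, 9] end={s10,s14,s15,s16,s17,s2,s24,s26,s7} — reject; 3/3 del acc.
4 words, ⪯-incomp.

Antichain: [a5, 55a, 5aa, aaa].


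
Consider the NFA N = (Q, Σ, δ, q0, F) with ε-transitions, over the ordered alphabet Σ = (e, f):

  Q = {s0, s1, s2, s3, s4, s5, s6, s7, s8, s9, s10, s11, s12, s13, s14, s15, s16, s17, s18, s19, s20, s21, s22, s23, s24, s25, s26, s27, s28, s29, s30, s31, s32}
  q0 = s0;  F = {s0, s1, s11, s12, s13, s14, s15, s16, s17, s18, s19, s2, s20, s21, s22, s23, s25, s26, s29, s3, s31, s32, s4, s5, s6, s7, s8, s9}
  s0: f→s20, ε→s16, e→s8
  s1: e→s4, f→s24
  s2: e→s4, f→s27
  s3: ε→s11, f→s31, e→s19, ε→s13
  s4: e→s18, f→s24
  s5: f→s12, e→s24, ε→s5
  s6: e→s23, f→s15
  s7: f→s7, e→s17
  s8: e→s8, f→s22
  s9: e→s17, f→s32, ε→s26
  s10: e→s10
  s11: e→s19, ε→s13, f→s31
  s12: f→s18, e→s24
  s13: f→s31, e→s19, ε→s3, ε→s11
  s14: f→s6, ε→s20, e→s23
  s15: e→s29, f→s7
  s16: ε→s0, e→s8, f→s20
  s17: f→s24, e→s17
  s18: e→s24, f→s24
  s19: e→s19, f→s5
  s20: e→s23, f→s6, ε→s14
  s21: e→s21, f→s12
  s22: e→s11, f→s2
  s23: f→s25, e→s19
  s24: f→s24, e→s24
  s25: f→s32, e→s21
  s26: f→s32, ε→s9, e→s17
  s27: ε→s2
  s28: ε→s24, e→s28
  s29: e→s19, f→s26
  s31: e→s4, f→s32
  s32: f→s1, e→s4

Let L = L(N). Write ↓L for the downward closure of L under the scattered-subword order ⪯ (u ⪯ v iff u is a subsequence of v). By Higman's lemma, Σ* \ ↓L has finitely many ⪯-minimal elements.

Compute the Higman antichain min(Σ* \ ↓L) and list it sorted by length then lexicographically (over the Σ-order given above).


min(Σ*\↓L) = [effef, feefe, effeee, feffff, ffffef].

|Q|=33, |F|=28, |δ|=74 (14 ε).
min D↑ (24 st, q0=0, F={19}): 0:e→1,f→2 1:e→1,f→3 2:e→4,f→5 3:e→6,f→7 4:e→8,f→9 5:e→4,f→10 6:e→8,f→11 7:e→12,f→7 8:e→8,f→13 9:e→14,f→15 10:e→16,f→17 11:e→12,f→15 12:e→18,f→19 13:e→19,f→20 14:e→14,f→20 15:e→12,f→21 16:e→8,f→22 17:e→23,f→17 18:e→19,f→19 19:e→19,f→19 20:e→19,f→18 21:e→12,f→19 22:e→23,f→15 23:e→23,f→19.
'effef': |S_i|=[30, 23, 20, 10, 3, 1] end={s24} ∉↓L; 5/5 del acc.
'feefe': run [30, 27, 19, 8, 4, 1] end={s24} — reject; 5/5 deletions ∈↓L.
'effeee': run [30, 23, 20, 10, 3, 2, 1] end={s24} — reject; 6/6 single-dels accept.
'feffff': |S_i|=[30, 27, 19, 13, 6, 4, 1] end={s24} — reject; 6/6 single-dels accept.
'ffffef': N↓-sim [30, 27, 21, 18, 13, 4, 1] end={s24} rej; 6/6 del acc.
5 minimals (antichain).


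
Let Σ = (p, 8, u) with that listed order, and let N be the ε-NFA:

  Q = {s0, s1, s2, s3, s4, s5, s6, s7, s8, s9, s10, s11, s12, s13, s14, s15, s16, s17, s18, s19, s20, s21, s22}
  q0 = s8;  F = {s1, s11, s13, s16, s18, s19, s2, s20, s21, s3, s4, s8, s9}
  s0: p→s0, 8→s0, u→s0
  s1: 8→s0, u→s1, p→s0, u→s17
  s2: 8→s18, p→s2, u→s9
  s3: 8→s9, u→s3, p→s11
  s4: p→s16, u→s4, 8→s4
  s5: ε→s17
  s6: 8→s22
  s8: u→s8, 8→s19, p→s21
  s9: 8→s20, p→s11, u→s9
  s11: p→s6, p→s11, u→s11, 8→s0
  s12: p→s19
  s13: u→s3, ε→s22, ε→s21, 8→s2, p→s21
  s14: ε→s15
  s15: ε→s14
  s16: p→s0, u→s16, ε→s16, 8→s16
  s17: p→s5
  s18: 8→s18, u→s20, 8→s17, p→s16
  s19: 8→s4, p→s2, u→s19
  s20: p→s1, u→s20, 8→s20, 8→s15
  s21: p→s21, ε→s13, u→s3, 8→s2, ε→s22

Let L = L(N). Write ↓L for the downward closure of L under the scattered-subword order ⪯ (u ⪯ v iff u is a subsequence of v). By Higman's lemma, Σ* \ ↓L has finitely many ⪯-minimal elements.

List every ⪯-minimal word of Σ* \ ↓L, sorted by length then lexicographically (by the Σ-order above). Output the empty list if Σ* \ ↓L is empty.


Antichain: [pup8, 88pp].

|Q|=23, |F|=13, |δ|=57 (8 ε).
min D↑ (13 st, q0=0, F={11}): 0:p→1,8→2,u→0 1:p→1,8→3,u→4 2:p→3,8→5,u→2 3:p→3,8→6,u→7 4:p→8,8→7,u→4 5:p→9,8→5,u→5 6:p→9,8→6,u→10 7:p→8,8→10,u→7 8:p→8,8→11,u→8 9:p→11,8→9,u→9 10:p→12,8→10,u→10 11:p→11,8→11,u→11 12:p→11,8→11,u→12 [Hopcroft].
'pup8': run [20, 17, 13, 7, 2] end={s0,s22} rej; 4/4 del acc.
'88pp': run [20, 16, 11, 5, 3] end={s0,s17,s5} — reject; 4/4 single-dels accept.
2 words, ⪯-incomp.


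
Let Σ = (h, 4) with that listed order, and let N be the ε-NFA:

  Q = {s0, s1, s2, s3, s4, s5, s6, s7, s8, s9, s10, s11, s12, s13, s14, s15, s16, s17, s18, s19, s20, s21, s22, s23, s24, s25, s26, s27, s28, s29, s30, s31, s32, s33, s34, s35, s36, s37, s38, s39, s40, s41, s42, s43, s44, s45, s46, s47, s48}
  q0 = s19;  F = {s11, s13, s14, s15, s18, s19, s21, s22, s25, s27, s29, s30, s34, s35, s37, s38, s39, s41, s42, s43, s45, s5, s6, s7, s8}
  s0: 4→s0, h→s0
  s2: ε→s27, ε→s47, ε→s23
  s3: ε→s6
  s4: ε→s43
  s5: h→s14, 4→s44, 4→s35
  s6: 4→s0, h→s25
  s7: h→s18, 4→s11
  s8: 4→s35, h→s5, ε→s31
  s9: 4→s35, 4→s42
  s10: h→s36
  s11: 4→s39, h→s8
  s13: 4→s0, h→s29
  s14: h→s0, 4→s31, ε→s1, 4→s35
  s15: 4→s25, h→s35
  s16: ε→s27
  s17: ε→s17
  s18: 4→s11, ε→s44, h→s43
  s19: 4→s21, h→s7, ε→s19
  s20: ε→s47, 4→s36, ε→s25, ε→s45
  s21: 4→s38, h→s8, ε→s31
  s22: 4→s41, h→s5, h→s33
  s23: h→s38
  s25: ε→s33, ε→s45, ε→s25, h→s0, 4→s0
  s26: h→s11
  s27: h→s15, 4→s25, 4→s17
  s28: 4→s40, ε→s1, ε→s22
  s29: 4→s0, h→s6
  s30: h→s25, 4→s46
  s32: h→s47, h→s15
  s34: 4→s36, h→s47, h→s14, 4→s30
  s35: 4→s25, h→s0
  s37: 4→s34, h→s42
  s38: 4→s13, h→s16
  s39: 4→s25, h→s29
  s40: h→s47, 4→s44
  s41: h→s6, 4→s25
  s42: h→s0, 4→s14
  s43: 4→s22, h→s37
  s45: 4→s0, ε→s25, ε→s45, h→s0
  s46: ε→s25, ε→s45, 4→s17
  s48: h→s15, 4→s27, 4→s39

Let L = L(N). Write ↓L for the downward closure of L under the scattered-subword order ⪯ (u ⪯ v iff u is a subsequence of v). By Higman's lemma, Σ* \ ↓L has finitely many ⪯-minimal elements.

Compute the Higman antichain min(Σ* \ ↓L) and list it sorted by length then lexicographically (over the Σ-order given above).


A = [4h4h, 4444, h44h4, h444h, 4hhhh, hhhhhh].

|Q|=49, |F|=25, |δ|=97 (24 ε).
min D↑ (25 st, q0=0, F={18}): 0:h→1,4→2 1:h→3,4→4 2:h→5,4→6 3:h→7,4→4 4:h→5,4→8 5:h→9,4→10 6:h→11,4→12 7:h→13,4→14 8:h→15,4→16 9:h→17,4→10 10:h→18,4→16 11:h→19,4→16 12:h→15,4→18 13:h→20,4→21 14:h→9,4→22 15:h→23,4→18 16:h→18,4→18 17:h→18,4→10 18:h→18,4→18 19:h→10,4→16 20:h→18,4→17 21:h→17,4→24 22:h→23,4→16 23:h→16,4→18 24:h→16,4→16 [Hopcroft].
'4h4h': N↓-sim [35, 29, 18, 8, 1] end={s0} rej; 4/4 deletions ∈↓L.
'4444': run [35, 29, 20, 9, 2] end={s0,s17} — reject; 4/4 del acc.
'h44h4': run [35, 31, 23, 15, 6, 1] end={s0} — reject; 5/5 deletions ∈↓L.
'h444h': run [35, 31, 23, 15, 6, 1] end={s0} rej; 5/5 single-dels accept.
'4hhhh': run [35, 29, 18, 12, 8, 1] end={s0} rej; 5/5 deletions ∈↓L.
'hhhhhh': run [35, 31, 28, 24, 19, 10, 1] end={s0} — reject; 6/6 del acc.
6 words, ⪯-incomp.
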